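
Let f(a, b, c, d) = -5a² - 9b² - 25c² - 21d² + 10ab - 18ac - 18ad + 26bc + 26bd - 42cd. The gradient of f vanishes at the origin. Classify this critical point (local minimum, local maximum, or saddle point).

The Hessian at the origin is H = [[-10, 10, -18, -18], [10, -18, 26, 26], [-18, 26, -50, -42], [-18, 26, -42, -42]].
Applying the same elementary operations to the rows and columns of H produces a congruent diagonal matrix with entries -10, -8, -48/5, -4/3.
Counting signs: 4 negative.
H is negative definite, so the origin is a strict local maximum.

local maximum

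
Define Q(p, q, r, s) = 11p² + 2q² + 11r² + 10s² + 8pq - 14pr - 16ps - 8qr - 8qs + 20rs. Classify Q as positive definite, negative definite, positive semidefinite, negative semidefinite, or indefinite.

positive definite

The symmetric matrix is A = [[11, 4, -7, -8], [4, 2, -4, -4], [-7, -4, 11, 10], [-8, -4, 10, 10]].
Congruent diagonalization of A (simultaneous row and column reduction) yields pivots 11, 6/11, 8/3, 1/2.
Counting signs: 4 positive.
Hence Q is positive definite.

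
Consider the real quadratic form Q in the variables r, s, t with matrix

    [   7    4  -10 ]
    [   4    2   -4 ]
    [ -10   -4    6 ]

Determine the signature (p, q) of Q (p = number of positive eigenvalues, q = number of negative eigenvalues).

An LDLᵀ factorisation of A has diagonal entries 7, -2/7, 2.
So there are 2 positive, 1 negative pivots.

(2, 1)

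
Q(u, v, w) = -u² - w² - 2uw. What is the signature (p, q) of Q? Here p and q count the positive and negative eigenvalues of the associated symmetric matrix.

(0, 1)

The symmetric matrix is A = [[-1, 0, -1], [0, 0, 0], [-1, 0, -1]].
Congruent diagonalization of A (simultaneous row and column reduction) yields pivots -1, 0, 0.
So there are 1 negative, 2 zero pivots.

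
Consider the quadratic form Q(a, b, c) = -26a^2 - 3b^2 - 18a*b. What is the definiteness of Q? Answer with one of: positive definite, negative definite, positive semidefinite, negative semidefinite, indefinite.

indefinite

The symmetric matrix is A = [[-26, -9, 0], [-9, -3, 0], [0, 0, 0]].
Row-reducing A symmetrically gives the diagonal entries -26, 3/26, 0.
So there are 1 positive, 1 negative, 1 zero pivots.
Hence Q is indefinite.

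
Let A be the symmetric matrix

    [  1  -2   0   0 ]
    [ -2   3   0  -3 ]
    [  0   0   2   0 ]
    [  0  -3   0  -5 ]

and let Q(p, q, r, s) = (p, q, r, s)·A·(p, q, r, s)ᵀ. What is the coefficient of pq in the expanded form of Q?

-4

The coefficient of pq is A[1,2] + A[2,1] = 2·(-2) = -4.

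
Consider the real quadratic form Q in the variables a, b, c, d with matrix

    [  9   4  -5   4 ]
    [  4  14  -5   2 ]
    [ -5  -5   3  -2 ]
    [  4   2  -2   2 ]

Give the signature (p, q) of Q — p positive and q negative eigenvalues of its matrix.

Applying the same elementary operations to the rows and columns of A produces a congruent diagonal matrix with entries 9, 110/9, -9/22, 2/5.
So there are 3 positive, 1 negative pivots.

(3, 1)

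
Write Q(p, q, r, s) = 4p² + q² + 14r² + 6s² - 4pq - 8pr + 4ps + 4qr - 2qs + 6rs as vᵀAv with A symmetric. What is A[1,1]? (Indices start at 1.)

4

The coefficient of p² in Q is 4, and that is exactly A[1,1].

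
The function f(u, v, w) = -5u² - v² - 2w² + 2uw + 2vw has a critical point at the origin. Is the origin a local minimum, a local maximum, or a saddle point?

local maximum

The Hessian at the origin is H = [[-10, 0, 2], [0, -2, 2], [2, 2, -4]].
Applying the same elementary operations to the rows and columns of H produces a congruent diagonal matrix with entries -10, -2, -8/5.
That gives 3 negative pivots.
H is negative definite, so the origin is a strict local maximum.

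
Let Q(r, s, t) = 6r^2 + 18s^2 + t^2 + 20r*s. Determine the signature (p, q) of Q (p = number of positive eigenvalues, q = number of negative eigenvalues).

(3, 0)

The associated matrix is A = [[6, 10, 0], [10, 18, 0], [0, 0, 1]].
Symmetric row and column elimination reduces A to a congruent diagonal form with pivots 6, 4/3, 1.
So there are 3 positive pivots.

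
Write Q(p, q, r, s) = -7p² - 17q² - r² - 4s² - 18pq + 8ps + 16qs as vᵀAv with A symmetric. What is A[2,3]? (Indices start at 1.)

0

The coefficient of q·r in Q is 0. For a symmetric A this equals A[2,3] + A[3,2] = 2·A[2,3].
So A[2,3] = 0/2 = 0.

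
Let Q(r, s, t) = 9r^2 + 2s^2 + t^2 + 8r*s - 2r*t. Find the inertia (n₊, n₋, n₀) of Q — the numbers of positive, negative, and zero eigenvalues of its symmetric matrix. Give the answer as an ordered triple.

(2, 0, 1)

Write A = [[9, 4, -1], [4, 2, 0], [-1, 0, 1]].
Applying the same elementary operations to the rows and columns of A produces a congruent diagonal matrix with entries 9, 2/9, 0.
Counting signs: 2 positive, 1 zero.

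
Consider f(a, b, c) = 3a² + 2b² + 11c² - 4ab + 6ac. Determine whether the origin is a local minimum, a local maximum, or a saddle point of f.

The Hessian at the origin is H = [[6, -4, 6], [-4, 4, 0], [6, 0, 22]].
Symmetric row and column elimination reduces H to a congruent diagonal form with pivots 6, 4/3, 4.
Counting signs: 3 positive.
H is positive definite, so the origin is a strict local minimum.

local minimum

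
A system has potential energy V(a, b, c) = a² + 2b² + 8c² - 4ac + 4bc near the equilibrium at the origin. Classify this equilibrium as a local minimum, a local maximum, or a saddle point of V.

local minimum

The Hessian at the origin is H = [[2, 0, -4], [0, 4, 4], [-4, 4, 16]].
Row-reducing H symmetrically gives the diagonal entries 2, 4, 4.
So there are 3 positive pivots.
H is positive definite, so the origin is a strict local minimum.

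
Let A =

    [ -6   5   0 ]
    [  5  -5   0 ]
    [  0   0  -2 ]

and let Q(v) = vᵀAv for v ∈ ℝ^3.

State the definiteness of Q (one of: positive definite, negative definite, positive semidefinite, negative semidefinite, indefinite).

An LDLᵀ factorisation of A has diagonal entries -6, -5/6, -2.
So there are 3 negative pivots.
Hence Q is negative definite.

negative definite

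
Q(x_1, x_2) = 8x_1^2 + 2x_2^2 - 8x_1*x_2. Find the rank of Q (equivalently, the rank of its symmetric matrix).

1

The associated matrix is A = [[8, -4], [-4, 2]].
Symmetric row and column elimination reduces A to a congruent diagonal form with pivots 8, 0.
That gives 1 positive, 1 zero pivots.
The rank is the number of nonzero pivots: 1.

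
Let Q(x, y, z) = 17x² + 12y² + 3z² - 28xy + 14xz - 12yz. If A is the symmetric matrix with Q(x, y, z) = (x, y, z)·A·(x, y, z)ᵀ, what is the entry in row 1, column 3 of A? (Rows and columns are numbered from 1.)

The coefficient of x·z in Q is 14. For a symmetric A this equals A[1,3] + A[3,1] = 2·A[1,3].
So A[1,3] = 14/2 = 7.

7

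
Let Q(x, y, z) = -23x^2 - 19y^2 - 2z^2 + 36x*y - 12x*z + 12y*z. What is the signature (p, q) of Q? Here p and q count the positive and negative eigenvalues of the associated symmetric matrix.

(0, 3)

Write A = [[-23, 18, -6], [18, -19, 6], [-6, 6, -2]].
An LDLᵀ factorisation of A has diagonal entries -23, -113/23, -10/113.
So there are 3 negative pivots.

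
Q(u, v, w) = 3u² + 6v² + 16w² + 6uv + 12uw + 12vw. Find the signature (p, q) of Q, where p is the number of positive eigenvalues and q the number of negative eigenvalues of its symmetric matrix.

Write A = [[3, 3, 6], [3, 6, 6], [6, 6, 16]].
Row-reducing A symmetrically gives the diagonal entries 3, 3, 4.
So there are 3 positive pivots.

(3, 0)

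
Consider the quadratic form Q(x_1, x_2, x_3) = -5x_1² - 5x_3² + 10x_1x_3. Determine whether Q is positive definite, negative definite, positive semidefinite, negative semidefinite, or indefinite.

Write A = [[-5, 0, 5], [0, 0, 0], [5, 0, -5]].
Row-reducing A symmetrically gives the diagonal entries -5, 0, 0.
Counting signs: 1 negative, 2 zero.
Hence Q is negative semidefinite.

negative semidefinite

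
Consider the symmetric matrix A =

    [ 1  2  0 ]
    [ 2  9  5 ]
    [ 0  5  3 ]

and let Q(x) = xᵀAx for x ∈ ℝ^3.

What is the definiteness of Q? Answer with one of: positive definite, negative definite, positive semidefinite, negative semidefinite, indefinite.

indefinite

Row-reducing A symmetrically gives the diagonal entries 1, 5, -2.
That gives 2 positive, 1 negative pivots.
Hence Q is indefinite.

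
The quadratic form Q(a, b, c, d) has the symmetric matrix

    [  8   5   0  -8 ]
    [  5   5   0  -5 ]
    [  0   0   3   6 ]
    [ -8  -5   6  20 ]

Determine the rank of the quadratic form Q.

3

Symmetric row and column elimination reduces A to a congruent diagonal form with pivots 8, 15/8, 3, 0.
So there are 3 positive, 1 zero pivots.
The rank is the number of nonzero pivots: 3.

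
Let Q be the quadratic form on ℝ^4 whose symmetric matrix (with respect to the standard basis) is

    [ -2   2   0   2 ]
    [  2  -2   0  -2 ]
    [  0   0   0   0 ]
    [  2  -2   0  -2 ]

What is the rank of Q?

1

Symmetric row and column elimination reduces A to a congruent diagonal form with pivots -2, 0, 0, 0.
Counting signs: 1 negative, 3 zero.
The rank is the number of nonzero pivots: 1.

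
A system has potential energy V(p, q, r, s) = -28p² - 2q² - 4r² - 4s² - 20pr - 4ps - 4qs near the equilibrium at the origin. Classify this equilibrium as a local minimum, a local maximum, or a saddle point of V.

The Hessian at the origin is H = [[-56, 0, -20, -4], [0, -4, 0, -4], [-20, 0, -8, 0], [-4, -4, 0, -8]].
Row-reducing H symmetrically gives the diagonal entries -56, -4, -6/7, -4/3.
So there are 4 negative pivots.
H is negative definite, so the origin is a strict local maximum.

local maximum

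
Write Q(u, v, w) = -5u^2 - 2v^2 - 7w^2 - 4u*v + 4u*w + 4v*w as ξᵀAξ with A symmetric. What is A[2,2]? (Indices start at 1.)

The coefficient of v^2 in Q is -2, and that is exactly A[2,2].

-2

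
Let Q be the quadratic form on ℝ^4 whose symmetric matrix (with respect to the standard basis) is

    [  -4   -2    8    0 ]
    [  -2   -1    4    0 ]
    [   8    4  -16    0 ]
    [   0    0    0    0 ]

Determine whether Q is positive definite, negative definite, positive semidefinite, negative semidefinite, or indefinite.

negative semidefinite

Congruent diagonalization of A (simultaneous row and column reduction) yields pivots -4, 0, 0, 0.
That gives 1 negative, 3 zero pivots.
Hence Q is negative semidefinite.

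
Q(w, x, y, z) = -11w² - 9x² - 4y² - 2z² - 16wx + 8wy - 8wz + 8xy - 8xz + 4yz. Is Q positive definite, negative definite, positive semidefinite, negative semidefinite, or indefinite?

Write A = [[-11, -8, 4, -4], [-8, -9, 4, -4], [4, 4, -4, 2], [-4, -4, 2, -2]].
Congruent diagonalization of A (simultaneous row and column reduction) yields pivots -11, -35/11, -76/35, -3/19.
Counting signs: 4 negative.
Hence Q is negative definite.

negative definite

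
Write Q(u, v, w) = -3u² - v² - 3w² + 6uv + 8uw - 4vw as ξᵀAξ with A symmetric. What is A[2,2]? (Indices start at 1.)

The coefficient of v² in Q is -1, and that is exactly A[2,2].

-1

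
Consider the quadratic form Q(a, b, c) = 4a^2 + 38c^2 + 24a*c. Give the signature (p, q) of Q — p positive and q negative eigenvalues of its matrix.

(2, 0)

The associated matrix is A = [[4, 0, 12], [0, 0, 0], [12, 0, 38]].
Applying the same elementary operations to the rows and columns of A produces a congruent diagonal matrix with entries 4, 0, 2.
So there are 2 positive, 1 zero pivots.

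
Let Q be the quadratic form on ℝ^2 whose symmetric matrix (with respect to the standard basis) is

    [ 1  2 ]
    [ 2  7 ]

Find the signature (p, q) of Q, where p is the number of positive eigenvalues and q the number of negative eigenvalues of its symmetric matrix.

Congruent diagonalization of A (simultaneous row and column reduction) yields pivots 1, 3.
So there are 2 positive pivots.

(2, 0)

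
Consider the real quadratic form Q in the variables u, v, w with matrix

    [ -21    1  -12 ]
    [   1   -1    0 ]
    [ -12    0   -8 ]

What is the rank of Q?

3

Congruent diagonalization of A (simultaneous row and column reduction) yields pivots -21, -20/21, -4/5.
So there are 3 negative pivots.
The rank is the number of nonzero pivots: 3.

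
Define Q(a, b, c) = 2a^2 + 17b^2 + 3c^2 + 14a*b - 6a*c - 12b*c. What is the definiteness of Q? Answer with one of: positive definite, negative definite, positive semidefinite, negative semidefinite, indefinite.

indefinite

Write A = [[2, 7, -3], [7, 17, -6], [-3, -6, 3]].
An LDLᵀ factorisation of A has diagonal entries 2, -15/2, 6/5.
That gives 2 positive, 1 negative pivots.
Hence Q is indefinite.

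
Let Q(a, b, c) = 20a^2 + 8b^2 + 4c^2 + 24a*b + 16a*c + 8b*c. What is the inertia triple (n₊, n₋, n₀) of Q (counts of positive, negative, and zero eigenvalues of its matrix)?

Write A = [[20, 12, 8], [12, 8, 4], [8, 4, 4]].
Applying the same elementary operations to the rows and columns of A produces a congruent diagonal matrix with entries 20, 4/5, 0.
Counting signs: 2 positive, 1 zero.

(2, 0, 1)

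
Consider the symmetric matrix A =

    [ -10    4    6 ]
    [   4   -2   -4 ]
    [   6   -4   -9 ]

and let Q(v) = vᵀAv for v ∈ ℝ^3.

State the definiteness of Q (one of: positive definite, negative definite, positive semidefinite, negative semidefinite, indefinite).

indefinite

Congruent diagonalization of A (simultaneous row and column reduction) yields pivots -10, -2/5, 1.
Counting signs: 1 positive, 2 negative.
Hence Q is indefinite.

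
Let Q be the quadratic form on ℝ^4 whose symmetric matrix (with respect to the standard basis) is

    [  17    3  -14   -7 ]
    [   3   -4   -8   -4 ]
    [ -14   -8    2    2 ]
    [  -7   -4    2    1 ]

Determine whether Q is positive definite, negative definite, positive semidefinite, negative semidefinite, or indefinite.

indefinite

Symmetric row and column elimination reduces A to a congruent diagonal form with pivots 17, -77/17, -214/77, -15/107.
Counting signs: 1 positive, 3 negative.
Hence Q is indefinite.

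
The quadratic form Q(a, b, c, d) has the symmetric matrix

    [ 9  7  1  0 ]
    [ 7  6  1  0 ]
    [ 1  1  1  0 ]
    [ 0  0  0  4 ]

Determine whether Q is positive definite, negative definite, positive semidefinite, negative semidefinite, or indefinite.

positive definite

An LDLᵀ factorisation of A has diagonal entries 9, 5/9, 4/5, 4.
That gives 4 positive pivots.
Hence Q is positive definite.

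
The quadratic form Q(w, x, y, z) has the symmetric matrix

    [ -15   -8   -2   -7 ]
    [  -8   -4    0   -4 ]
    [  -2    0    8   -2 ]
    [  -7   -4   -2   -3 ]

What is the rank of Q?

3

Applying the same elementary operations to the rows and columns of A produces a congruent diagonal matrix with entries -15, 4/15, 4, 0.
Counting signs: 2 positive, 1 negative, 1 zero.
The rank is the number of nonzero pivots: 3.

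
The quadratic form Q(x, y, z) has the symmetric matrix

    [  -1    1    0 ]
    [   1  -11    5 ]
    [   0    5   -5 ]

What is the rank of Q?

Symmetric row and column elimination reduces A to a congruent diagonal form with pivots -1, -10, -5/2.
That gives 3 negative pivots.
The rank is the number of nonzero pivots: 3.

3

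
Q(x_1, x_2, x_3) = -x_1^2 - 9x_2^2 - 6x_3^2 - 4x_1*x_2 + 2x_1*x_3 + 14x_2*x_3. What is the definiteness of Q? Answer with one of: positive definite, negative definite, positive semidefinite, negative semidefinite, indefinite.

Write A = [[-1, -2, 1], [-2, -9, 7], [1, 7, -6]].
Symmetric row and column elimination reduces A to a congruent diagonal form with pivots -1, -5, 0.
Counting signs: 2 negative, 1 zero.
Hence Q is negative semidefinite.

negative semidefinite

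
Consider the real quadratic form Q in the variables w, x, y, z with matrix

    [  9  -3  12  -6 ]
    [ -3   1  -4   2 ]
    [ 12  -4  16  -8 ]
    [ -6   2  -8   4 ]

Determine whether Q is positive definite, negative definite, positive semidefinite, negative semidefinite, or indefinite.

positive semidefinite

Row-reducing A symmetrically gives the diagonal entries 9, 0, 0, 0.
Counting signs: 1 positive, 3 zero.
Hence Q is positive semidefinite.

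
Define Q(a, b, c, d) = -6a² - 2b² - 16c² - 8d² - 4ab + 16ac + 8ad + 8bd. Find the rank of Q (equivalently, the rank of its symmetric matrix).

2

Write A = [[-6, -2, 8, 4], [-2, -2, 0, 4], [8, 0, -16, 0], [4, 4, 0, -8]].
Applying the same elementary operations to the rows and columns of A produces a congruent diagonal matrix with entries -6, -4/3, 0, 0.
Counting signs: 2 negative, 2 zero.
The rank is the number of nonzero pivots: 2.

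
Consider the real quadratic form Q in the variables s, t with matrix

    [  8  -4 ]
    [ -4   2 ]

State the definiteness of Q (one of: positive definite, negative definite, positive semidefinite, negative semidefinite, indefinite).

Applying the same elementary operations to the rows and columns of A produces a congruent diagonal matrix with entries 8, 0.
So there are 1 positive, 1 zero pivots.
Hence Q is positive semidefinite.

positive semidefinite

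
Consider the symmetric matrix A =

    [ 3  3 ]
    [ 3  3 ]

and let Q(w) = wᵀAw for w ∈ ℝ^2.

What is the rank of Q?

Congruent diagonalization of A (simultaneous row and column reduction) yields pivots 3, 0.
So there are 1 positive, 1 zero pivots.
The rank is the number of nonzero pivots: 1.

1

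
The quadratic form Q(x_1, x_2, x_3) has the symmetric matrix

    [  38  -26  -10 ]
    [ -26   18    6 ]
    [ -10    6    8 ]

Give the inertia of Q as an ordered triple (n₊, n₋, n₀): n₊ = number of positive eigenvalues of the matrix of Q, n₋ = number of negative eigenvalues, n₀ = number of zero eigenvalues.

Congruent diagonalization of A (simultaneous row and column reduction) yields pivots 38, 4/19, 2.
That gives 3 positive pivots.

(3, 0, 0)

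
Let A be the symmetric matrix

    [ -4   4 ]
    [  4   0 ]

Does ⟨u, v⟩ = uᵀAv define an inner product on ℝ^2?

no

For the 2×2 matrix [[-4, 4], [4, 0]]: det = -4·0 − (4)² = -16, trace = -4.
det < 0 so the eigenvalues have opposite signs; the form is indefinite.
⟨·,·⟩ is an inner product exactly when A is positive definite.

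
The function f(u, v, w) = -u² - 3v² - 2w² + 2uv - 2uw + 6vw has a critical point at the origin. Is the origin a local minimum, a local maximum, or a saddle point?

saddle point

The Hessian at the origin is H = [[-2, 2, -2], [2, -6, 6], [-2, 6, -4]].
Symmetric row and column elimination reduces H to a congruent diagonal form with pivots -2, -4, 2.
Counting signs: 1 positive, 2 negative.
H is indefinite, so the origin is a saddle point.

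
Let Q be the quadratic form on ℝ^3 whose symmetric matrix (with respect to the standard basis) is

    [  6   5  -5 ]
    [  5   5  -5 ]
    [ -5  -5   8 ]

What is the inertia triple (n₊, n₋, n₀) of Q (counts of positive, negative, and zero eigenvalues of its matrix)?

Row-reducing A symmetrically gives the diagonal entries 6, 5/6, 3.
Counting signs: 3 positive.

(3, 0, 0)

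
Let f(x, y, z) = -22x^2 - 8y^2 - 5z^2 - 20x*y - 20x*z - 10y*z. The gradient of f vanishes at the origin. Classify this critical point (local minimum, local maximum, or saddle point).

local maximum

The Hessian at the origin is H = [[-44, -20, -20], [-20, -16, -10], [-20, -10, -10]].
Symmetric row and column elimination reduces H to a congruent diagonal form with pivots -44, -76/11, -15/19.
That gives 3 negative pivots.
H is negative definite, so the origin is a strict local maximum.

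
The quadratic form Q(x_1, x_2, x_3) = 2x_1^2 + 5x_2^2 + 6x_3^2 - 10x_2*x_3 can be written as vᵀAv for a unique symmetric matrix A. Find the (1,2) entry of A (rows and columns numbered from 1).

The coefficient of x_1·x_2 in Q is 0. For a symmetric A this equals A[1,2] + A[2,1] = 2·A[1,2].
So A[1,2] = 0/2 = 0.

0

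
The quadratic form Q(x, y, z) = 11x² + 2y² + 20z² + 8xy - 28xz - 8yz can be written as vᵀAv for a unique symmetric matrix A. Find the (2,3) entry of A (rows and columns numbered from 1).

The coefficient of y·z in Q is -8. For a symmetric A this equals A[2,3] + A[3,2] = 2·A[2,3].
So A[2,3] = -8/2 = -4.

-4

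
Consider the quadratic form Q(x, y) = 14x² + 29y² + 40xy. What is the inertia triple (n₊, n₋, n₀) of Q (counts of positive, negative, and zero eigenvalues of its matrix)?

(2, 0, 0)

The symmetric matrix is A = [[14, 20], [20, 29]].
Row-reducing A symmetrically gives the diagonal entries 14, 3/7.
So there are 2 positive pivots.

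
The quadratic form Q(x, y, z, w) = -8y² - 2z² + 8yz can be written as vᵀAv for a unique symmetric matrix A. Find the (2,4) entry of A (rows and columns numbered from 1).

The coefficient of y·w in Q is 0. For a symmetric A this equals A[2,4] + A[4,2] = 2·A[2,4].
So A[2,4] = 0/2 = 0.

0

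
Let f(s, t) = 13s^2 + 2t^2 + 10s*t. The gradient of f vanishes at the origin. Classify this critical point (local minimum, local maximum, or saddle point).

The Hessian at the origin is H = [[26, 10], [10, 4]].
det H = 26·4 − (10)² = 4 > 0 and H[1,1] = 26 > 0, so H is positive definite.
Therefore the origin is a local minimum.

local minimum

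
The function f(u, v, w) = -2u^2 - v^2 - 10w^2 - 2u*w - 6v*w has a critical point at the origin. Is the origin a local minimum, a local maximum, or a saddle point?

local maximum

The Hessian at the origin is H = [[-4, 0, -2], [0, -2, -6], [-2, -6, -20]].
Congruent diagonalization of H (simultaneous row and column reduction) yields pivots -4, -2, -1.
So there are 3 negative pivots.
H is negative definite, so the origin is a strict local maximum.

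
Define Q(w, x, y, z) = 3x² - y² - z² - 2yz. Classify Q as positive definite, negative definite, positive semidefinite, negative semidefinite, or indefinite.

The associated matrix is A = [[0, 0, 0, 0], [0, 3, 0, 0], [0, 0, -1, -1], [0, 0, -1, -1]].
Congruent diagonalization of A (simultaneous row and column reduction) yields pivots 0, 3, -1, 0.
Counting signs: 1 positive, 1 negative, 2 zero.
Hence Q is indefinite.

indefinite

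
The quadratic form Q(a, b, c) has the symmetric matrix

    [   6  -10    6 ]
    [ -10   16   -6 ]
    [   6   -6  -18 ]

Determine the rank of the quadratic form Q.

2

Symmetric row and column elimination reduces A to a congruent diagonal form with pivots 6, -2/3, 0.
So there are 1 positive, 1 negative, 1 zero pivots.
The rank is the number of nonzero pivots: 2.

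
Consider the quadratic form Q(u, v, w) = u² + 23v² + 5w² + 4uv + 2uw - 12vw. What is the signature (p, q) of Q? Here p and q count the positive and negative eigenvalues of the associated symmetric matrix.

(3, 0)

Write A = [[1, 2, 1], [2, 23, -6], [1, -6, 5]].
Symmetric row and column elimination reduces A to a congruent diagonal form with pivots 1, 19, 12/19.
So there are 3 positive pivots.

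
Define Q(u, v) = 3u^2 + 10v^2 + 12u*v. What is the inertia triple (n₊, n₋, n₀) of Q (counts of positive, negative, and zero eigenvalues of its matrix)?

(1, 1, 0)

The symmetric matrix is A = [[3, 6], [6, 10]].
Applying the same elementary operations to the rows and columns of A produces a congruent diagonal matrix with entries 3, -2.
That gives 1 positive, 1 negative pivots.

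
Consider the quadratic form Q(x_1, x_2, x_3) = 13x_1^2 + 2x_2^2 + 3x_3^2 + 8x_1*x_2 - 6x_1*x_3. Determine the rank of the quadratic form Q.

3

Write A = [[13, 4, -3], [4, 2, 0], [-3, 0, 3]].
An LDLᵀ factorisation of A has diagonal entries 13, 10/13, 6/5.
So there are 3 positive pivots.
The rank is the number of nonzero pivots: 3.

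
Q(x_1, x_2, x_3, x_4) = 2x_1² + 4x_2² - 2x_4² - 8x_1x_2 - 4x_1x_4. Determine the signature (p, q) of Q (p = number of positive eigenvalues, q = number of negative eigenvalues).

(1, 1)

The symmetric matrix is A = [[2, -4, 0, -2], [-4, 4, 0, 0], [0, 0, 0, 0], [-2, 0, 0, -2]].
Row-reducing A symmetrically gives the diagonal entries 2, -4, 0, 0.
So there are 1 positive, 1 negative, 2 zero pivots.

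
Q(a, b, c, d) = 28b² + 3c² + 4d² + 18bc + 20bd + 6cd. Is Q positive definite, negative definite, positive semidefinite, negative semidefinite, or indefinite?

positive semidefinite

The symmetric matrix is A = [[0, 0, 0, 0], [0, 28, 9, 10], [0, 9, 3, 3], [0, 10, 3, 4]].
Row-reducing A symmetrically gives the diagonal entries 0, 28, 3/28, 0.
Counting signs: 2 positive, 2 zero.
Hence Q is positive semidefinite.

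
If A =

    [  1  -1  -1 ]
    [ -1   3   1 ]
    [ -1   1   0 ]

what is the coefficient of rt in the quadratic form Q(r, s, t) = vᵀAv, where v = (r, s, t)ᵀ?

-2

The coefficient of rt is A[1,3] + A[3,1] = 2·(-1) = -2.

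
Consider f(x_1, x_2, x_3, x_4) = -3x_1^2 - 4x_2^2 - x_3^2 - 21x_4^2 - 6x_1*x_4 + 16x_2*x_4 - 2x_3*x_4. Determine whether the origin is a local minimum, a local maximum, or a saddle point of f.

The Hessian at the origin is H = [[-6, 0, 0, -6], [0, -8, 0, 16], [0, 0, -2, -2], [-6, 16, -2, -42]].
Congruent diagonalization of H (simultaneous row and column reduction) yields pivots -6, -8, -2, -2.
Counting signs: 4 negative.
H is negative definite, so the origin is a strict local maximum.

local maximum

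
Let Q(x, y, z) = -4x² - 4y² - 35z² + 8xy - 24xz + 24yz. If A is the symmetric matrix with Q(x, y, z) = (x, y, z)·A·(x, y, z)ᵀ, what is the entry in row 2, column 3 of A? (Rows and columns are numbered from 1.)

12

The coefficient of y·z in Q is 24. For a symmetric A this equals A[2,3] + A[3,2] = 2·A[2,3].
So A[2,3] = 24/2 = 12.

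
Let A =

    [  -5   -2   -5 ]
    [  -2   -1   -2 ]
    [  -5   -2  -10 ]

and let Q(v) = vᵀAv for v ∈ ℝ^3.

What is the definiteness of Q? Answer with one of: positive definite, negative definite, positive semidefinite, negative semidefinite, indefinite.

Leading principal minors: Δ_1 = -5, Δ_2 = 1, Δ_3 = -5.
The signs alternate starting with Δ_1 < 0, so by Sylvester's criterion Q is negative definite.

negative definite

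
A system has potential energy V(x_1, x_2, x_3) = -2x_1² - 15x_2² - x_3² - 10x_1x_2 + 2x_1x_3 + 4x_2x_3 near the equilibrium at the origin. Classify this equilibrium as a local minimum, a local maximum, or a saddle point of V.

local maximum

The Hessian at the origin is H = [[-4, -10, 2], [-10, -30, 4], [2, 4, -2]].
Applying the same elementary operations to the rows and columns of H produces a congruent diagonal matrix with entries -4, -5, -4/5.
Counting signs: 3 negative.
H is negative definite, so the origin is a strict local maximum.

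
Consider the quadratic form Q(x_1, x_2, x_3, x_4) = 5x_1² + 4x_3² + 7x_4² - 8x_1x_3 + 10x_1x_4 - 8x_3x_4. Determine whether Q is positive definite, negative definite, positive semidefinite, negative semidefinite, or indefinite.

positive semidefinite

The symmetric matrix is A = [[5, 0, -4, 5], [0, 0, 0, 0], [-4, 0, 4, -4], [5, 0, -4, 7]].
Applying the same elementary operations to the rows and columns of A produces a congruent diagonal matrix with entries 5, 0, 4/5, 2.
That gives 3 positive, 1 zero pivots.
Hence Q is positive semidefinite.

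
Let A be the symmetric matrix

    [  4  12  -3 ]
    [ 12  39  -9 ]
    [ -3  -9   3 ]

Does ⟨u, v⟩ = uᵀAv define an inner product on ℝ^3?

Leading principal minors: Δ_1 = 4, Δ_2 = 12, Δ_3 = 9.
All leading principal minors are positive, so by Sylvester's criterion Q is positive definite.
⟨·,·⟩ is an inner product exactly when A is positive definite.

yes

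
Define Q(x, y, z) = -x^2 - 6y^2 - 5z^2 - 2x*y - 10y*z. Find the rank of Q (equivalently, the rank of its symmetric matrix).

Write A = [[-1, -1, 0], [-1, -6, -5], [0, -5, -5]].
Applying the same elementary operations to the rows and columns of A produces a congruent diagonal matrix with entries -1, -5, 0.
That gives 2 negative, 1 zero pivots.
The rank is the number of nonzero pivots: 2.

2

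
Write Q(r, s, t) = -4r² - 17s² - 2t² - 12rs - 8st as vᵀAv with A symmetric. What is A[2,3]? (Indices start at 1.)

The coefficient of s·t in Q is -8. For a symmetric A this equals A[2,3] + A[3,2] = 2·A[2,3].
So A[2,3] = -8/2 = -4.

-4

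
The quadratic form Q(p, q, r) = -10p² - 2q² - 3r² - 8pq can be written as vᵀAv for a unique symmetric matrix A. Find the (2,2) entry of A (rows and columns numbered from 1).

The coefficient of q² in Q is -2, and that is exactly A[2,2].

-2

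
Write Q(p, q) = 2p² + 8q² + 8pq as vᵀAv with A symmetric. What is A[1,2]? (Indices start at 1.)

4

The coefficient of p·q in Q is 8. For a symmetric A this equals A[1,2] + A[2,1] = 2·A[1,2].
So A[1,2] = 8/2 = 4.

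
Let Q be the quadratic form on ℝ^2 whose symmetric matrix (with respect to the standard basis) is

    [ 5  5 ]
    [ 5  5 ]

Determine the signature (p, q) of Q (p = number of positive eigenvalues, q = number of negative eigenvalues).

(1, 0)

Row-reducing A symmetrically gives the diagonal entries 5, 0.
That gives 1 positive, 1 zero pivots.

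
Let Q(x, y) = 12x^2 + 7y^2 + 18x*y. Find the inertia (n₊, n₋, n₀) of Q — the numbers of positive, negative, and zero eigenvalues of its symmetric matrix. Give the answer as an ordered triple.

Write A = [[12, 9], [9, 7]].
Applying the same elementary operations to the rows and columns of A produces a congruent diagonal matrix with entries 12, 1/4.
So there are 2 positive pivots.

(2, 0, 0)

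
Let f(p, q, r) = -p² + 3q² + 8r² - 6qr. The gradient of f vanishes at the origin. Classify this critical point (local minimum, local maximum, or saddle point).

saddle point

The Hessian at the origin is H = [[-2, 0, 0], [0, 6, -6], [0, -6, 16]].
Congruent diagonalization of H (simultaneous row and column reduction) yields pivots -2, 6, 10.
So there are 2 positive, 1 negative pivots.
H is indefinite, so the origin is a saddle point.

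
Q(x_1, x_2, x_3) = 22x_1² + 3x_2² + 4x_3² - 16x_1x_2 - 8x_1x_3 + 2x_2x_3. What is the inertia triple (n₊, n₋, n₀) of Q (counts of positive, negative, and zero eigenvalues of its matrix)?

The associated matrix is A = [[22, -8, -4], [-8, 3, 1], [-4, 1, 4]].
An LDLᵀ factorisation of A has diagonal entries 22, 1/11, 1.
So there are 3 positive pivots.

(3, 0, 0)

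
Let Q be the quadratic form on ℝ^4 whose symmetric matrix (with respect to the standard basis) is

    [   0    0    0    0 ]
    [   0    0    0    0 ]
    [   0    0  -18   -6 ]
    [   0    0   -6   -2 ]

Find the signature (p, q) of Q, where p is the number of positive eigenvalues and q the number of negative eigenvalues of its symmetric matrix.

(0, 1)

Congruent diagonalization of A (simultaneous row and column reduction) yields pivots 0, 0, -18, 0.
Counting signs: 1 negative, 3 zero.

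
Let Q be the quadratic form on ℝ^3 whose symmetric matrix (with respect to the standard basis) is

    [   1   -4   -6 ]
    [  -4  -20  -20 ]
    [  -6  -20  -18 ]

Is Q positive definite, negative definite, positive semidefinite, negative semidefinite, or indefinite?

An LDLᵀ factorisation of A has diagonal entries 1, -36, -2/9.
Counting signs: 1 positive, 2 negative.
Hence Q is indefinite.

indefinite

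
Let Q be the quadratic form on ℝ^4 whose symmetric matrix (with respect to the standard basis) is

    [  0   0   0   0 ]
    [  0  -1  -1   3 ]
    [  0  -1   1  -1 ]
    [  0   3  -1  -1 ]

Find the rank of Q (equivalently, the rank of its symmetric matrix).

Applying the same elementary operations to the rows and columns of A produces a congruent diagonal matrix with entries 0, -1, 2, 0.
Counting signs: 1 positive, 1 negative, 2 zero.
The rank is the number of nonzero pivots: 2.

2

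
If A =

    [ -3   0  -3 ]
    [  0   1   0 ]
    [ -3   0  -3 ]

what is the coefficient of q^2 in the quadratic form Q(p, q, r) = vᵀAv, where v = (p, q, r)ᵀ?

1

The coefficient of q^2 is the diagonal entry A[2,2] = 1.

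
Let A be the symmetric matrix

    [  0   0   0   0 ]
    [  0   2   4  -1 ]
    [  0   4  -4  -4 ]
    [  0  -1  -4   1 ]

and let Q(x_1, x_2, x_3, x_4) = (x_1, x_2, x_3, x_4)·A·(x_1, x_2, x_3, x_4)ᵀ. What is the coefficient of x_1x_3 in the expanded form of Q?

The coefficient of x_1x_3 is A[1,3] + A[3,1] = 2·0 = 0.

0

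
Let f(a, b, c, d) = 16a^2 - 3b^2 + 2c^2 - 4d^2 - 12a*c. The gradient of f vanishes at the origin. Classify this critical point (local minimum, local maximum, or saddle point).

saddle point

The Hessian at the origin is H = [[32, 0, -12, 0], [0, -6, 0, 0], [-12, 0, 4, 0], [0, 0, 0, -8]].
An LDLᵀ factorisation of H has diagonal entries 32, -6, -1/2, -8.
Counting signs: 1 positive, 3 negative.
H is indefinite, so the origin is a saddle point.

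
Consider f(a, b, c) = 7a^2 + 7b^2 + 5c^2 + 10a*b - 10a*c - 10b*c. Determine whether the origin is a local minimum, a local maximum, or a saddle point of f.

The Hessian at the origin is H = [[14, 10, -10], [10, 14, -10], [-10, -10, 10]].
Row-reducing H symmetrically gives the diagonal entries 14, 48/7, 5/3.
So there are 3 positive pivots.
H is positive definite, so the origin is a strict local minimum.

local minimum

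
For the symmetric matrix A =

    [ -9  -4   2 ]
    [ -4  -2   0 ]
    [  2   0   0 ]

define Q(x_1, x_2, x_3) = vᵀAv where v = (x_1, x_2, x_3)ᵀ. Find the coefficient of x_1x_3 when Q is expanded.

The coefficient of x_1x_3 is A[1,3] + A[3,1] = 2·2 = 4.

4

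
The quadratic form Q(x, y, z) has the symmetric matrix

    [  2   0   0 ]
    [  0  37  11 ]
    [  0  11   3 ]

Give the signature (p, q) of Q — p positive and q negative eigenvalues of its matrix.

(2, 1)

Symmetric row and column elimination reduces A to a congruent diagonal form with pivots 2, 37, -10/37.
So there are 2 positive, 1 negative pivots.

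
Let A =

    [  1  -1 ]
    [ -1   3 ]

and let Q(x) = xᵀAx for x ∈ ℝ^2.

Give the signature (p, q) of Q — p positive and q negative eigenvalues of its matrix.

(2, 0)

An LDLᵀ factorisation of A has diagonal entries 1, 2.
That gives 2 positive pivots.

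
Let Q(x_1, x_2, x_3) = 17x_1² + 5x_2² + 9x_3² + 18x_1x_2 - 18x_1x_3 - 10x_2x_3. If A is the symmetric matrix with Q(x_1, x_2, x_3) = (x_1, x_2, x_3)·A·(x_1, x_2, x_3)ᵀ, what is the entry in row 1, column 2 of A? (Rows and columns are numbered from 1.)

9

The coefficient of x_1·x_2 in Q is 18. For a symmetric A this equals A[1,2] + A[2,1] = 2·A[1,2].
So A[1,2] = 18/2 = 9.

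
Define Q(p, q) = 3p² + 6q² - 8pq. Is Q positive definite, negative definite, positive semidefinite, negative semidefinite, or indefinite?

positive definite

The symmetric matrix is A = [[3, -4], [-4, 6]].
Row-reducing A symmetrically gives the diagonal entries 3, 2/3.
That gives 2 positive pivots.
Hence Q is positive definite.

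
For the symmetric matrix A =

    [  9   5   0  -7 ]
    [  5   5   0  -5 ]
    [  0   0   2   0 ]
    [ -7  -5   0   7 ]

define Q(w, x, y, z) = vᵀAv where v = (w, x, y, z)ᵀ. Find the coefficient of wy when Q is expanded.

The coefficient of wy is A[1,3] + A[3,1] = 2·0 = 0.

0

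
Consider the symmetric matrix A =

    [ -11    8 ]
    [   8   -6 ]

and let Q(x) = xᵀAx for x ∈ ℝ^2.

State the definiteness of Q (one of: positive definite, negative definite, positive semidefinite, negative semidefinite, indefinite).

Row-reducing A symmetrically gives the diagonal entries -11, -2/11.
Counting signs: 2 negative.
Hence Q is negative definite.

negative definite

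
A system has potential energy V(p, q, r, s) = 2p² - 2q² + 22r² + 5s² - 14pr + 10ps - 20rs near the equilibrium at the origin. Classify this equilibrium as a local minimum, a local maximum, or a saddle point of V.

saddle point

The Hessian at the origin is H = [[4, 0, -14, 10], [0, -4, 0, 0], [-14, 0, 44, -20], [10, 0, -20, 10]].
Congruent diagonalization of H (simultaneous row and column reduction) yields pivots 4, -4, -5, 30.
That gives 2 positive, 2 negative pivots.
H is indefinite, so the origin is a saddle point.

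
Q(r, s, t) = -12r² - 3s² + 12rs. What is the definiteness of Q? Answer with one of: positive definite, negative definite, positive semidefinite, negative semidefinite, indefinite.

The associated matrix is A = [[-12, 6, 0], [6, -3, 0], [0, 0, 0]].
Symmetric row and column elimination reduces A to a congruent diagonal form with pivots -12, 0, 0.
That gives 1 negative, 2 zero pivots.
Hence Q is negative semidefinite.

negative semidefinite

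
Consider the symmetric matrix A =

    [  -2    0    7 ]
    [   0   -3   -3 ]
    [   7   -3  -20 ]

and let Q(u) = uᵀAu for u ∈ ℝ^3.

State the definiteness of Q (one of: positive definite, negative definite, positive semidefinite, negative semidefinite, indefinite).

indefinite

Applying the same elementary operations to the rows and columns of A produces a congruent diagonal matrix with entries -2, -3, 15/2.
So there are 1 positive, 2 negative pivots.
Hence Q is indefinite.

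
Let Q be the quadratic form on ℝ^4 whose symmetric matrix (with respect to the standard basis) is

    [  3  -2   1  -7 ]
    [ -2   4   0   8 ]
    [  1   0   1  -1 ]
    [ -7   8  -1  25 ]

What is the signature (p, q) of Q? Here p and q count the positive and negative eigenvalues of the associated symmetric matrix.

(4, 0)

Symmetric row and column elimination reduces A to a congruent diagonal form with pivots 3, 8/3, 1/2, 4.
Counting signs: 4 positive.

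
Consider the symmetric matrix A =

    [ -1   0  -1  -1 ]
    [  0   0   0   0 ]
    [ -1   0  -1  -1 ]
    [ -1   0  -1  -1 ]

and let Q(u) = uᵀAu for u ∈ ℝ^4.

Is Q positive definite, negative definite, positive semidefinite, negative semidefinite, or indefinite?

Applying the same elementary operations to the rows and columns of A produces a congruent diagonal matrix with entries -1, 0, 0, 0.
So there are 1 negative, 3 zero pivots.
Hence Q is negative semidefinite.

negative semidefinite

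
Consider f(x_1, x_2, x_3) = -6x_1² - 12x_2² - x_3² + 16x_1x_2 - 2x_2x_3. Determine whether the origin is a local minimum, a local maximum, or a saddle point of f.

The Hessian at the origin is H = [[-12, 16, 0], [16, -24, -2], [0, -2, -2]].
Applying the same elementary operations to the rows and columns of H produces a congruent diagonal matrix with entries -12, -8/3, -1/2.
That gives 3 negative pivots.
H is negative definite, so the origin is a strict local maximum.

local maximum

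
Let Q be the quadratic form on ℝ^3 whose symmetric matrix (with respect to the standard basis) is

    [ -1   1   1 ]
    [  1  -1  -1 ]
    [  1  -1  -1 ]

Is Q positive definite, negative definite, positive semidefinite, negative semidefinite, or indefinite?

Congruent diagonalization of A (simultaneous row and column reduction) yields pivots -1, 0, 0.
That gives 1 negative, 2 zero pivots.
Hence Q is negative semidefinite.

negative semidefinite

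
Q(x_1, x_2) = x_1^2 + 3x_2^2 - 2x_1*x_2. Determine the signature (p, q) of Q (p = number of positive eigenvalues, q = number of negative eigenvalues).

(2, 0)

The symmetric matrix is A = [[1, -1], [-1, 3]].
Congruent diagonalization of A (simultaneous row and column reduction) yields pivots 1, 2.
So there are 2 positive pivots.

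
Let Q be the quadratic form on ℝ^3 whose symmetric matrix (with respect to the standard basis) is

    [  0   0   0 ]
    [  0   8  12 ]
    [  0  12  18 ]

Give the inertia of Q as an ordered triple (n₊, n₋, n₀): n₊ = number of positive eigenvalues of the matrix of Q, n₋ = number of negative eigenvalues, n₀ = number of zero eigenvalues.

Row-reducing A symmetrically gives the diagonal entries 0, 8, 0.
So there are 1 positive, 2 zero pivots.

(1, 0, 2)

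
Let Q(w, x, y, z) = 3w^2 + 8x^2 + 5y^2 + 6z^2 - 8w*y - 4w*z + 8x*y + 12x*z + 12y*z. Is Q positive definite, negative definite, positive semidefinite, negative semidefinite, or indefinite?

The symmetric matrix is A = [[3, 0, -4, -2], [0, 8, 4, 6], [-4, 4, 5, 6], [-2, 6, 6, 6]].
Congruent diagonalization of A (simultaneous row and column reduction) yields pivots 3, 8, -7/3, 3/14.
That gives 3 positive, 1 negative pivots.
Hence Q is indefinite.

indefinite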